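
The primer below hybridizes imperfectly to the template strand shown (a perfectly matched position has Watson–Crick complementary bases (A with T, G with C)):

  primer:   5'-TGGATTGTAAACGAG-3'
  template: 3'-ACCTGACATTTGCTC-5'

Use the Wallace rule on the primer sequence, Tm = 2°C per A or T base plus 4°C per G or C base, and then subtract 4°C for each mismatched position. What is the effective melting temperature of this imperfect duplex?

38°C

Primer base counts: A=5, T=4, G=5, C=1 → A+T=9, G+C=6
Perfect-match Tm = 2(9) + 4(6) = 18 + 24 = 42°C
Mismatches (positions where the bases are not complementary): 1 (at position 5)
Effective Tm = 42 − 1×4 = 42 − 4 = 38°C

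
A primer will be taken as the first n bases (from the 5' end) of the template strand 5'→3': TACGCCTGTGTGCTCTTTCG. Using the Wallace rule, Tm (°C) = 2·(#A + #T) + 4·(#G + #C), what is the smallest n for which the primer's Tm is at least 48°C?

First 14 bases: TACGCCTGTGTGCT → Tm = 44°C (< 48°C)
First 15 bases: TACGCCTGTGTGCTC → Tm = 48°C (≥ 48°C)
Since every base adds ≥2°C, Tm only increases with n, so the threshold is first crossed at n = 15.

n = 15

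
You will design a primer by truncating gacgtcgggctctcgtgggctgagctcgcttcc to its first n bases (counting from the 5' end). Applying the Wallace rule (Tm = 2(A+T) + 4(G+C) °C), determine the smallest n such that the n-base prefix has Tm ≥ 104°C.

n = 31

First 30 bases: GACGTCGGGCTCTCGTGGGCTGAGCTCGCT → Tm = 102°C (< 104°C)
First 31 bases: GACGTCGGGCTCTCGTGGGCTGAGCTCGCTT → Tm = 104°C (≥ 104°C)
Since every base adds ≥2°C, Tm only increases with n, so the threshold is first crossed at n = 31.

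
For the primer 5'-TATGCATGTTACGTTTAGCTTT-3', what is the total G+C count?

7

Counting bases: C=3, G=4, T=11, A=4
G+C = 4 + 3 = 7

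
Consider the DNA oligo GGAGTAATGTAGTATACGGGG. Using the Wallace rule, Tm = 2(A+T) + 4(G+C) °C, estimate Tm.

62°C

C=1, G=9, T=5, A=6
So N_AT = 11 and N_GC = 10.
Tm = 4·10 + 2·11 = 40 + 22 = 62°C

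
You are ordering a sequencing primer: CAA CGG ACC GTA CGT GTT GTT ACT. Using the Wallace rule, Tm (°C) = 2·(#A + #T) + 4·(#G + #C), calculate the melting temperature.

72°C

Counting bases: A=5, C=6, T=7, G=6
A+T = 12, G+C = 12
Tm = 2(12) + 4(12) = 24 + 48 = 72°C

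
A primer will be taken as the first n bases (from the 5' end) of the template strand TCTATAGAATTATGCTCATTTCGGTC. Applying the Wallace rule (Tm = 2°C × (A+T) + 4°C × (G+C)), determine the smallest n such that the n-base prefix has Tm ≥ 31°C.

n = 14

First 13 bases: TCTATAGAATTAT → Tm = 30°C (< 31°C)
First 14 bases: TCTATAGAATTATG → Tm = 34°C (≥ 31°C)
Since every base adds ≥2°C, Tm only increases with n, so the threshold is first crossed at n = 14.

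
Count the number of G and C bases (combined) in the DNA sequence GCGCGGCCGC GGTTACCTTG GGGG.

19

Scanning the sequence gives T=4, G=12, A=1, C=7.
G+C = 12 + 7 = 19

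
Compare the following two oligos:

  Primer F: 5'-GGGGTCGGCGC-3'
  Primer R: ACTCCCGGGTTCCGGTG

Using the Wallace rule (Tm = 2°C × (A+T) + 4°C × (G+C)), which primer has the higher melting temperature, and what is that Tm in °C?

Primer R, 58°C

Primer F: A+T=1, G+C=10 → Tm = 2(1)+4(10) = 42°C
Primer R: A+T=5, G+C=12 → Tm = 2(5)+4(12) = 58°C
42°C vs 58°C → primer R is higher.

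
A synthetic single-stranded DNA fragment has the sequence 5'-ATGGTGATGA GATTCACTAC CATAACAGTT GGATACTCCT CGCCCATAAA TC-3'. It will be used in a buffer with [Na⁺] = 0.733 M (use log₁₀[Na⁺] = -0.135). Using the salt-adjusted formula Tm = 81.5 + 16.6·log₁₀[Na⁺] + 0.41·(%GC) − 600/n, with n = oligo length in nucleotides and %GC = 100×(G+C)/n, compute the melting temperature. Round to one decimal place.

85.1°C

Length n = 52. Base counts: A=16, G=9, C=13, T=14
G+C = 22, so %GC = 22/52 × 100 = 42.308%
Salt term: 16.6 × (-0.135) = -2.241
GC term: 0.41 × 42.308 = 17.346; length term: −600/52 = −11.538
Tm = 81.5 + (-2.241) + 17.346 − 11.538 = 85.067 → 85.1°C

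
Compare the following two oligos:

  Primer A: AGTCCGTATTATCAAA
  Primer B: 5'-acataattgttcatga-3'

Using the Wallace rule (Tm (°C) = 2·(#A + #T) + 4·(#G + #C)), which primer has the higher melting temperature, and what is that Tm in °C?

Primer A: A+T=11, G+C=5 → Tm = 2(11)+4(5) = 42°C
Primer B: A+T=12, G+C=4 → Tm = 2(12)+4(4) = 40°C
42°C vs 40°C → primer A is higher.

Primer A, 42°C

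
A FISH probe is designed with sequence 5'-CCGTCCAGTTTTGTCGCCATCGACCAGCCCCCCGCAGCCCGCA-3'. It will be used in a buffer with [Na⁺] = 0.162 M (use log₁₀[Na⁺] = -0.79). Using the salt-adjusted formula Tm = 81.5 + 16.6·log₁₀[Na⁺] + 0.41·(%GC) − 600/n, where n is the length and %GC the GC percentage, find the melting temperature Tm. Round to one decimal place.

Length n = 43. Scanning the sequence gives G=9, A=6, T=7, C=21.
G+C = 30, so %GC = 30/43 × 100 = 69.767%
Salt term: 16.6 × (-0.79) = -13.114
GC term: 0.41 × 69.767 = 28.604; length term: −600/43 = −13.953
Tm = 81.5 + (-13.114) + 28.604 − 13.953 = 83.037 → 83.0°C

83.0°C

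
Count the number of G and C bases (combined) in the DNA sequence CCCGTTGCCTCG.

Counting bases: A=0, G=3, T=3, C=6
Total G or C: 3 + 6 = 9

9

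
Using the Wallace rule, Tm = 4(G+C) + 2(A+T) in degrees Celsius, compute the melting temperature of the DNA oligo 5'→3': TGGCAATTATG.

A=3, T=4, G=3, C=1
A+T = 7, G+C = 4
Tm = 2×7 + 4×4 = 30°C

30°C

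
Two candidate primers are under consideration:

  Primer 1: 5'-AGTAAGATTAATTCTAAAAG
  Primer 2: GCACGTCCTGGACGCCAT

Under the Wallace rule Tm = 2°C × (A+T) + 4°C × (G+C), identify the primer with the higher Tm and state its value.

Primer 1: A+T=16, G+C=4 → Tm = 2(16)+4(4) = 48°C
Primer 2: A+T=6, G+C=12 → Tm = 2(6)+4(12) = 60°C
48°C vs 60°C → primer 2 is higher.

Primer 2, 60°C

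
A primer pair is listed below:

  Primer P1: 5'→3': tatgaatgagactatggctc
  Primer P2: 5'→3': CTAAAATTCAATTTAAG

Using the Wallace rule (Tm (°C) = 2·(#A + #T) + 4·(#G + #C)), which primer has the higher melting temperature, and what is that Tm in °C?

Primer P1: A+T=12, G+C=8 → Tm = 2(12)+4(8) = 56°C
Primer P2: A+T=14, G+C=3 → Tm = 2(14)+4(3) = 40°C
56°C vs 40°C → primer P1 is higher.

Primer P1, 56°C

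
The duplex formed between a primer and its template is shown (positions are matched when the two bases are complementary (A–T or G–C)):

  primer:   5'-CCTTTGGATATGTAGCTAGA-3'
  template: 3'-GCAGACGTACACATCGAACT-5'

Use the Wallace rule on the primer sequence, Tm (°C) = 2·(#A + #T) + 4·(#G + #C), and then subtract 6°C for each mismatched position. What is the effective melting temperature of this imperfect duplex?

Primer base counts: A=5, T=7, G=5, C=3 → A+T=12, G+C=8
Perfect-match Tm = 2(12) + 4(8) = 24 + 32 = 56°C
Mismatches (positions where the bases are not complementary): 5 (at positions 2, 4, 7, 10, 18)
Effective Tm = 56 − 5×6 = 56 − 30 = 26°C

26°C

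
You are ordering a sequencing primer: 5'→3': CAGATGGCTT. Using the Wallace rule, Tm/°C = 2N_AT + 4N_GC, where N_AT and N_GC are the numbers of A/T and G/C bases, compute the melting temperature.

30°C

Base counts: T=3, G=3, A=2, C=2
So N_AT = 5 and N_GC = 5.
Tm = 2(5) + 4(5) = 10 + 20 = 30°C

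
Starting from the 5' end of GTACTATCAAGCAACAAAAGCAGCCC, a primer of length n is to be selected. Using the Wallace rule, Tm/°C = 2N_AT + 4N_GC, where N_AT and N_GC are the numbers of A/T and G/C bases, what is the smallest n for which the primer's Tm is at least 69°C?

n = 25

First 24 bases: GTACTATCAAGCAACAAAAGCAGC → Tm = 68°C (< 69°C)
First 25 bases: GTACTATCAAGCAACAAAAGCAGCC → Tm = 72°C (≥ 69°C)
Each additional base adds 2°C (A/T) or 4°C (G/C), so Tm is non-decreasing in n; n = 25 is the first length to reach 69°C.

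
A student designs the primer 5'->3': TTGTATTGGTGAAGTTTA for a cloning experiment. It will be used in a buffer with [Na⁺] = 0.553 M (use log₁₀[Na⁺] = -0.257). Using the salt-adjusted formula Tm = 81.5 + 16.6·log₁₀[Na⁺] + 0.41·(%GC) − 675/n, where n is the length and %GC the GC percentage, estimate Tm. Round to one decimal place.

51.1°C

Length n = 18. Counting bases: T=9, A=4, C=0, G=5
G+C = 5, so %GC = 5/18 × 100 = 27.778%
Salt term: 16.6 × (-0.257) = -4.266
GC term: 0.41 × 27.778 = 11.389; length term: −675/18 = −37.5
Tm = 81.5 + (-4.266) + 11.389 − 37.5 = 51.123 → 51.1°C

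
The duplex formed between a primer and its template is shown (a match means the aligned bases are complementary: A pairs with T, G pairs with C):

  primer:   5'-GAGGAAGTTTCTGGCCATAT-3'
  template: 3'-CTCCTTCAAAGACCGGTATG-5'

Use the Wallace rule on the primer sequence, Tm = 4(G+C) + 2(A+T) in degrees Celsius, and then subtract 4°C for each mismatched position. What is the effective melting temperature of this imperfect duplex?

Primer base counts: A=5, T=6, G=6, C=3 → A+T=11, G+C=9
Perfect-match Tm = 2(11) + 4(9) = 22 + 36 = 58°C
Mismatches (positions where the bases are not complementary): 1 (at position 20)
Effective Tm = 58 − 1×4 = 58 − 4 = 54°C

54°C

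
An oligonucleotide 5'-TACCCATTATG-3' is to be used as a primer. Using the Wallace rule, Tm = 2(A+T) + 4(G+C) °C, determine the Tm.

Base counts: G=1, C=3, A=3, T=4
AT pairs contribute 7, GC pairs contribute 4.
Tm = 2(7) + 4(4) = 14 + 16 = 30°C

30°C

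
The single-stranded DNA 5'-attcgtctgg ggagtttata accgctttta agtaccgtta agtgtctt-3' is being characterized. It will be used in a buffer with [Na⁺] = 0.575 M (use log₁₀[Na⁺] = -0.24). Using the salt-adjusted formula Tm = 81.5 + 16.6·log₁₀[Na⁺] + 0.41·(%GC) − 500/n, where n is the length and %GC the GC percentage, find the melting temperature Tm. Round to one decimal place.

Length n = 48. Counting bases: C=8, A=10, G=11, T=19
G+C = 19, so %GC = 19/48 × 100 = 39.583%
Salt term: 16.6 × (-0.24) = -3.984
GC term: 0.41 × 39.583 = 16.229; length term: −500/48 = −10.417
Tm = 81.5 + (-3.984) + 16.229 − 10.417 = 83.328 → 83.3°C

83.3°C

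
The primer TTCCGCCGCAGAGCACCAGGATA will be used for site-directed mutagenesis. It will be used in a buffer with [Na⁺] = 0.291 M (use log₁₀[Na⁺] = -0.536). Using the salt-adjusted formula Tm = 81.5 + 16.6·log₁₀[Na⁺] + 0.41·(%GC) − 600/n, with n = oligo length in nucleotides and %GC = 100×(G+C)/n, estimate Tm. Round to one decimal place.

Length n = 23. Counting bases: G=6, T=3, C=8, A=6
G+C = 14, so %GC = 14/23 × 100 = 60.87%
Salt term: 16.6 × (-0.536) = -8.898
GC term: 0.41 × 60.87 = 24.957; length term: −600/23 = −26.087
Tm = 81.5 + (-8.898) + 24.957 − 26.087 = 71.472 → 71.5°C

71.5°C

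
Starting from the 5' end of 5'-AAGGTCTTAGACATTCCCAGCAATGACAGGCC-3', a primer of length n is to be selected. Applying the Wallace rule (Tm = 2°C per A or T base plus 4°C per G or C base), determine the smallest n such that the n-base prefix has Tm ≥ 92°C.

n = 31

First 30 bases: AAGGTCTTAGACATTCCCAGCAATGACAGG → Tm = 88°C (< 92°C)
First 31 bases: AAGGTCTTAGACATTCCCAGCAATGACAGGC → Tm = 92°C (≥ 92°C)
Each additional base adds 2°C (A/T) or 4°C (G/C), so Tm is non-decreasing in n; n = 31 is the first length to reach 92°C.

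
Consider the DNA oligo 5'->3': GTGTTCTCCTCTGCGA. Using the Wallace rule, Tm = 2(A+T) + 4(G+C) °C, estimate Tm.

G=4, T=6, C=5, A=1
AT pairs contribute 7, GC pairs contribute 9.
Tm = 4·9 + 2·7 = 36 + 14 = 50°C

50°C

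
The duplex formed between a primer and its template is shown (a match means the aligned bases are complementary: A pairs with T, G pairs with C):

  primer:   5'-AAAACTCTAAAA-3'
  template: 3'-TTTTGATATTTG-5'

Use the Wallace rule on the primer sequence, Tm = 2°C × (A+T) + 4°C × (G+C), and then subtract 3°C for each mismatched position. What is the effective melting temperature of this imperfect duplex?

22°C

Primer base counts: A=8, T=2, G=0, C=2 → A+T=10, G+C=2
Perfect-match Tm = 2(10) + 4(2) = 20 + 8 = 28°C
Mismatches (positions where the bases are not complementary): 2 (at positions 7, 12)
Effective Tm = 28 − 2×3 = 28 − 6 = 22°C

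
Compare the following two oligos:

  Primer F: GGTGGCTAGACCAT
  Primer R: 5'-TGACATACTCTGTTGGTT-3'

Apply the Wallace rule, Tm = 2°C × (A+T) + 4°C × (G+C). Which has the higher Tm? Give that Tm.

Primer F: A+T=6, G+C=8 → Tm = 2(6)+4(8) = 44°C
Primer R: A+T=11, G+C=7 → Tm = 2(11)+4(7) = 50°C
44°C vs 50°C → primer R is higher.

Primer R, 50°C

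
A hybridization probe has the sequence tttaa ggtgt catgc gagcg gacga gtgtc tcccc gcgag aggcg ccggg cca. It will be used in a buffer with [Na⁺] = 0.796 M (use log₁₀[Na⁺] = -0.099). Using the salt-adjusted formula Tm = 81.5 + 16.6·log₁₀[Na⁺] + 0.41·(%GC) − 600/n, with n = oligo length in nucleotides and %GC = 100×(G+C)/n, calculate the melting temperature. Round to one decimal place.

95.6°C

Length n = 53. G=20, A=9, T=9, C=15
G+C = 35, so %GC = 35/53 × 100 = 66.038%
Salt term: 16.6 × (-0.099) = -1.643
GC term: 0.41 × 66.038 = 27.076; length term: −600/53 = −11.321
Tm = 81.5 + (-1.643) + 27.076 − 11.321 = 95.612 → 95.6°C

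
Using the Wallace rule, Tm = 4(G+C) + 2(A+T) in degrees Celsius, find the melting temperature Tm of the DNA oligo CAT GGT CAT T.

28°C

Scanning the sequence gives G=2, T=4, A=2, C=2.
So N_AT = 6 and N_GC = 4.
Tm = 4·4 + 2·6 = 16 + 12 = 28°C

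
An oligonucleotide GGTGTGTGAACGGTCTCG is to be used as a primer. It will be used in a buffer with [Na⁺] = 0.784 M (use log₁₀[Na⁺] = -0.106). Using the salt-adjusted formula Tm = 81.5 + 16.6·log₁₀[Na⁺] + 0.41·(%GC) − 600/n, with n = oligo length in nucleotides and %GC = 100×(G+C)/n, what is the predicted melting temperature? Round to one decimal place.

71.5°C

Length n = 18. C=3, A=2, G=8, T=5
G+C = 11, so %GC = 11/18 × 100 = 61.111%
Salt term: 16.6 × (-0.106) = -1.76
GC term: 0.41 × 61.111 = 25.056; length term: −600/18 = −33.333
Tm = 81.5 + (-1.76) + 25.056 − 33.333 = 71.463 → 71.5°C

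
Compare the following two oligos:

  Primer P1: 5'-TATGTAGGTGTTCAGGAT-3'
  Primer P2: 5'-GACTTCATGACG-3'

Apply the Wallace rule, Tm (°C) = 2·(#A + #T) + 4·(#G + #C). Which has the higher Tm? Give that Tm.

Primer P1, 50°C

Primer P1: A+T=11, G+C=7 → Tm = 2(11)+4(7) = 50°C
Primer P2: A+T=6, G+C=6 → Tm = 2(6)+4(6) = 36°C
50°C vs 36°C → primer P1 is higher.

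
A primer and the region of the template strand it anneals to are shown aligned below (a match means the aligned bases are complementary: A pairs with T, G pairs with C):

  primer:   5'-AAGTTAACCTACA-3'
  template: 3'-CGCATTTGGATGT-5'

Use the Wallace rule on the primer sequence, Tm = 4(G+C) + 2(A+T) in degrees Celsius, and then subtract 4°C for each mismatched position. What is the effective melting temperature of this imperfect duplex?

Primer base counts: A=6, T=3, G=1, C=3 → A+T=9, G+C=4
Perfect-match Tm = 2(9) + 4(4) = 18 + 16 = 34°C
Mismatches (positions where the bases are not complementary): 3 (at positions 1, 2, 5)
Effective Tm = 34 − 3×4 = 34 − 12 = 22°C

22°C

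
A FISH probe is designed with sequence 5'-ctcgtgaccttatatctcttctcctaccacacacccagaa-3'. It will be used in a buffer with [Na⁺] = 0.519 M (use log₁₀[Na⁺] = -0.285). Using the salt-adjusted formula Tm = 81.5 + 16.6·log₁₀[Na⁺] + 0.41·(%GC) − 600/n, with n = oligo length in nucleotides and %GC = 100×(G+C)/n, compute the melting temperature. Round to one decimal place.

81.2°C

Length n = 40. Base counts: T=11, A=10, G=3, C=16
G+C = 19, so %GC = 19/40 × 100 = 47.5%
Salt term: 16.6 × (-0.285) = -4.731
GC term: 0.41 × 47.5 = 19.475; length term: −600/40 = −15
Tm = 81.5 + (-4.731) + 19.475 − 15 = 81.244 → 81.2°C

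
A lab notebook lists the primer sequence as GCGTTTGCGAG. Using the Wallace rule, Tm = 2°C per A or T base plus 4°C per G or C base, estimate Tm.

36°C

Counting bases: C=2, A=1, T=3, G=5
So N_AT = 4 and N_GC = 7.
Tm = 4·7 + 2·4 = 28 + 8 = 36°C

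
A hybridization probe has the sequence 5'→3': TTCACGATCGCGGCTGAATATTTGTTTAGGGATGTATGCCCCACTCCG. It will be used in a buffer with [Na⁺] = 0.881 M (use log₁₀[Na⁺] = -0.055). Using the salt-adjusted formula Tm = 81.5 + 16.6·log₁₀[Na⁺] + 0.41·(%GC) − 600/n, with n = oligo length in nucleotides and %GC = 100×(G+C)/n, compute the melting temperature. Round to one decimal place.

Length n = 48. Scanning the sequence gives T=15, C=12, G=12, A=9.
G+C = 24, so %GC = 24/48 × 100 = 50%
Salt term: 16.6 × (-0.055) = -0.913
GC term: 0.41 × 50 = 20.5; length term: −600/48 = −12.5
Tm = 81.5 + (-0.913) + 20.5 − 12.5 = 88.587 → 88.6°C

88.6°C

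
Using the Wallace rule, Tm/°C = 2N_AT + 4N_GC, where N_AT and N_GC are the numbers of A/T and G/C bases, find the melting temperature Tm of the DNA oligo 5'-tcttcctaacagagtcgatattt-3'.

Scanning the sequence gives A=6, C=5, T=9, G=3.
A+T = 15, G+C = 8
Tm = 2×15 + 4×8 = 62°C

62°C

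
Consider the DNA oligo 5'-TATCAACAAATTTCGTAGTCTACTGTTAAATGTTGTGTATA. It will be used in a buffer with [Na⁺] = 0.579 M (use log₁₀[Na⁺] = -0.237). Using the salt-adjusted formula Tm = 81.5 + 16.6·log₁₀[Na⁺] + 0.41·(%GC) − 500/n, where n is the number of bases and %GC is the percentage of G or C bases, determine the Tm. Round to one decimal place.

Length n = 41. Scanning the sequence gives A=13, G=6, C=5, T=17.
G+C = 11, so %GC = 11/41 × 100 = 26.829%
Salt term: 16.6 × (-0.237) = -3.934
GC term: 0.41 × 26.829 = 11; length term: −500/41 = −12.195
Tm = 81.5 + (-3.934) + 11 − 12.195 = 76.371 → 76.4°C

76.4°C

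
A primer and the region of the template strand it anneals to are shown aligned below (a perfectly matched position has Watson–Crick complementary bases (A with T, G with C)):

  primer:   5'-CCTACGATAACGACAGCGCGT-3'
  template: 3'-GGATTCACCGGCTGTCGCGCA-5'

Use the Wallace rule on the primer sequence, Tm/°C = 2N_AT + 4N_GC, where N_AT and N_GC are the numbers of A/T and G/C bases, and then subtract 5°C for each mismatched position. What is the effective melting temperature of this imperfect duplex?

Primer base counts: A=6, T=3, G=5, C=7 → A+T=9, G+C=12
Perfect-match Tm = 2(9) + 4(12) = 18 + 48 = 66°C
Mismatches (positions where the bases are not complementary): 5 (at positions 5, 7, 8, 9, 10)
Effective Tm = 66 − 5×5 = 66 − 25 = 41°C

41°C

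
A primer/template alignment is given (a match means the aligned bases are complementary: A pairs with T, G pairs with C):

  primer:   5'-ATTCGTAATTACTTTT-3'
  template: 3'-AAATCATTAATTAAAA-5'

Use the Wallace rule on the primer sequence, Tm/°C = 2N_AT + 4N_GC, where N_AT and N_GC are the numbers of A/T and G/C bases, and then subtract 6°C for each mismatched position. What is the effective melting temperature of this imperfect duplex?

20°C

Primer base counts: A=4, T=9, G=1, C=2 → A+T=13, G+C=3
Perfect-match Tm = 2(13) + 4(3) = 26 + 12 = 38°C
Mismatches (positions where the bases are not complementary): 3 (at positions 1, 4, 12)
Effective Tm = 38 − 3×6 = 38 − 18 = 20°C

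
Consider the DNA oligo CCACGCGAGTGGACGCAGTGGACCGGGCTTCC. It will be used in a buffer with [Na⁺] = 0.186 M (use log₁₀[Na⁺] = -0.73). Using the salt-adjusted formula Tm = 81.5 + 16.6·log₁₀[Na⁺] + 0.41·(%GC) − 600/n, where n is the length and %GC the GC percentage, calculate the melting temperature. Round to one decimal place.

80.1°C

Length n = 32. Base counts: A=5, G=12, T=4, C=11
G+C = 23, so %GC = 23/32 × 100 = 71.875%
Salt term: 16.6 × (-0.73) = -12.118
GC term: 0.41 × 71.875 = 29.469; length term: −600/32 = −18.75
Tm = 81.5 + (-12.118) + 29.469 − 18.75 = 80.101 → 80.1°C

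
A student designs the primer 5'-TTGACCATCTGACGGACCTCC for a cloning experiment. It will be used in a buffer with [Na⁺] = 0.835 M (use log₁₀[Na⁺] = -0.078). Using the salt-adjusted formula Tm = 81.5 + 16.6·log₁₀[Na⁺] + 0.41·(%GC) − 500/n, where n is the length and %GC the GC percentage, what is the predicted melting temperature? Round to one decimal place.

79.8°C

Length n = 21. Counting bases: T=5, A=4, C=8, G=4
G+C = 12, so %GC = 12/21 × 100 = 57.143%
Salt term: 16.6 × (-0.078) = -1.295
GC term: 0.41 × 57.143 = 23.429; length term: −500/21 = −23.81
Tm = 81.5 + (-1.295) + 23.429 − 23.81 = 79.824 → 79.8°C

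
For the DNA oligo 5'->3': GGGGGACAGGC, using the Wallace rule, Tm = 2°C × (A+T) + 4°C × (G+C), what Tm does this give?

Counting bases: A=2, G=7, T=0, C=2
AT pairs contribute 2, GC pairs contribute 9.
Tm = 2×2 + 4×9 = 40°C

40°C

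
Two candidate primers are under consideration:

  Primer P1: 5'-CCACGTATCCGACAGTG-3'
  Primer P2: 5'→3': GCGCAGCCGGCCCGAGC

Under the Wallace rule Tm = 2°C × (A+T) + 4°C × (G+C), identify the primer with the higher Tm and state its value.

Primer P2, 64°C

Primer P1: A+T=7, G+C=10 → Tm = 2(7)+4(10) = 54°C
Primer P2: A+T=2, G+C=15 → Tm = 2(2)+4(15) = 64°C
54°C vs 64°C → primer P2 is higher.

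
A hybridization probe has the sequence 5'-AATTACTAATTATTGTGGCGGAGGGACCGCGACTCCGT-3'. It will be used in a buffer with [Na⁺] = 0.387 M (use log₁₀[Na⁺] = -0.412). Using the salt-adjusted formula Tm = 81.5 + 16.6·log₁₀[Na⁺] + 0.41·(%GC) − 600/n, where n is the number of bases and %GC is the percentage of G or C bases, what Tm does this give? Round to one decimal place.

79.4°C

Length n = 38. T=10, C=8, A=9, G=11
G+C = 19, so %GC = 19/38 × 100 = 50%
Salt term: 16.6 × (-0.412) = -6.839
GC term: 0.41 × 50 = 20.5; length term: −600/38 = −15.789
Tm = 81.5 + (-6.839) + 20.5 − 15.789 = 79.372 → 79.4°C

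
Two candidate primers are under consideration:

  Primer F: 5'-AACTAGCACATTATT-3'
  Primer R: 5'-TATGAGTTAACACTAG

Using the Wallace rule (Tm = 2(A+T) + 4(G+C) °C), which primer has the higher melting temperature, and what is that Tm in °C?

Primer F: A+T=11, G+C=4 → Tm = 2(11)+4(4) = 38°C
Primer R: A+T=11, G+C=5 → Tm = 2(11)+4(5) = 42°C
38°C vs 42°C → primer R is higher.

Primer R, 42°C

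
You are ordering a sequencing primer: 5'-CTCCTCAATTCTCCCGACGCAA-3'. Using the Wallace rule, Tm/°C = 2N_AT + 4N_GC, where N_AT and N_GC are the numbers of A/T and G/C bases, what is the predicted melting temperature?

Scanning the sequence gives T=5, C=10, G=2, A=5.
A+T = 10, G+C = 12
Tm = 4·12 + 2·10 = 48 + 20 = 68°C

68°C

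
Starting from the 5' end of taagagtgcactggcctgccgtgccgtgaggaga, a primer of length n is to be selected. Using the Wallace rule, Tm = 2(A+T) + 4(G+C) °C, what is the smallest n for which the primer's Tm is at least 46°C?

n = 15

First 14 bases: TAAGAGTGCACTGG → Tm = 42°C (< 46°C)
First 15 bases: TAAGAGTGCACTGGC → Tm = 46°C (≥ 46°C)
Each additional base adds 2°C (A/T) or 4°C (G/C), so Tm is non-decreasing in n; n = 15 is the first length to reach 46°C.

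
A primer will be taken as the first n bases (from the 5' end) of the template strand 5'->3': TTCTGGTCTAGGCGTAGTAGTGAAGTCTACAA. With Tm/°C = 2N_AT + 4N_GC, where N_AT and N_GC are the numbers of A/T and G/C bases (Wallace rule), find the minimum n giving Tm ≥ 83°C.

n = 29

First 28 bases: TTCTGGTCTAGGCGTAGTAGTGAAGTCT → Tm = 82°C (< 83°C)
First 29 bases: TTCTGGTCTAGGCGTAGTAGTGAAGTCTA → Tm = 84°C (≥ 83°C)
Since every base adds ≥2°C, Tm only increases with n, so the threshold is first crossed at n = 29.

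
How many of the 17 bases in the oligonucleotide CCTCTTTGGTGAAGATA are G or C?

Base counts: C=3, G=4, A=4, T=6
Total G or C: 4 + 3 = 7

7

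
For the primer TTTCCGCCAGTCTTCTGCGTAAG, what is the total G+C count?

Counting bases: C=7, G=5, T=8, A=3
G+C = 5 + 7 = 12

12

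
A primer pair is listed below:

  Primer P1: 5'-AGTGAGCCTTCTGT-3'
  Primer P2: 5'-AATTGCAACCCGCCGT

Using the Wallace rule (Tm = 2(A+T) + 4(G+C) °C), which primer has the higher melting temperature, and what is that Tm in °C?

Primer P2, 50°C

Primer P1: A+T=7, G+C=7 → Tm = 2(7)+4(7) = 42°C
Primer P2: A+T=7, G+C=9 → Tm = 2(7)+4(9) = 50°C
42°C vs 50°C → primer P2 is higher.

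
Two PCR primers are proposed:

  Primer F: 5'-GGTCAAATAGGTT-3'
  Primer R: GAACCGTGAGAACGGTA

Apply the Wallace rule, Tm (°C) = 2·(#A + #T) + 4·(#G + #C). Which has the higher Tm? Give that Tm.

Primer F: A+T=8, G+C=5 → Tm = 2(8)+4(5) = 36°C
Primer R: A+T=8, G+C=9 → Tm = 2(8)+4(9) = 52°C
36°C vs 52°C → primer R is higher.

Primer R, 52°C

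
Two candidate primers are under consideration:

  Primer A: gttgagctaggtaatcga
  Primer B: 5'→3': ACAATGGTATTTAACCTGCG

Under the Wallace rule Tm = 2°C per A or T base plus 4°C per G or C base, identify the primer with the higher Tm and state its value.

Primer A: A+T=10, G+C=8 → Tm = 2(10)+4(8) = 52°C
Primer B: A+T=12, G+C=8 → Tm = 2(12)+4(8) = 56°C
52°C vs 56°C → primer B is higher.

Primer B, 56°C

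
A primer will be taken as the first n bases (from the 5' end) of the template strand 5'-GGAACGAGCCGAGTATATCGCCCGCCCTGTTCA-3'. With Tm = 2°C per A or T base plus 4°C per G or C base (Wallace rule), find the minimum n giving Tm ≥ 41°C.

First 12 bases: GGAACGAGCCGA → Tm = 40°C (< 41°C)
First 13 bases: GGAACGAGCCGAG → Tm = 44°C (≥ 41°C)
Since every base adds ≥2°C, Tm only increases with n, so the threshold is first crossed at n = 13.

n = 13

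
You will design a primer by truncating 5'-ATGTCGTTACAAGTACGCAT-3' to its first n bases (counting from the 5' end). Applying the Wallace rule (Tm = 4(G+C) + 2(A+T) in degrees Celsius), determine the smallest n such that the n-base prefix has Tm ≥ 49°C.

n = 18

First 17 bases: ATGTCGTTACAAGTACG → Tm = 48°C (< 49°C)
First 18 bases: ATGTCGTTACAAGTACGC → Tm = 52°C (≥ 49°C)
Each additional base adds 2°C (A/T) or 4°C (G/C), so Tm is non-decreasing in n; n = 18 is the first length to reach 49°C.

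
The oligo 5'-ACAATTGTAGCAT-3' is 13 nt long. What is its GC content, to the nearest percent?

Counting bases: T=4, G=2, C=2, A=5
G+C = 2 + 2 = 4 out of 13 bases
%GC = 4/13 × 100 = 30.77% ≈ 31%

31%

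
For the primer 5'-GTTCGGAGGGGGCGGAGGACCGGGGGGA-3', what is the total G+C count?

C=4, G=18, T=2, A=4
Total G or C: 18 + 4 = 22

22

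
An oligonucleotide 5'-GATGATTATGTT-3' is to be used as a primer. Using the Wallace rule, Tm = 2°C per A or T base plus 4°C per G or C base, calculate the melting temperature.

30°C

Counting bases: T=6, G=3, A=3, C=0
So N_AT = 9 and N_GC = 3.
Tm = 4·3 + 2·9 = 12 + 18 = 30°C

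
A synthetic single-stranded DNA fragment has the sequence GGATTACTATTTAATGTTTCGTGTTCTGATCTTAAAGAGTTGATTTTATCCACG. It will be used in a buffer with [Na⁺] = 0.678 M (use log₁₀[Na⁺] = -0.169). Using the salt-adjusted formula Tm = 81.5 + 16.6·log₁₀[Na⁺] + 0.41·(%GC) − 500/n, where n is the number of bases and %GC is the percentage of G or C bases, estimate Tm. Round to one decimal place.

Length n = 54. Scanning the sequence gives A=13, C=7, G=10, T=24.
G+C = 17, so %GC = 17/54 × 100 = 31.481%
Salt term: 16.6 × (-0.169) = -2.805
GC term: 0.41 × 31.481 = 12.907; length term: −500/54 = −9.259
Tm = 81.5 + (-2.805) + 12.907 − 9.259 = 82.343 → 82.3°C

82.3°C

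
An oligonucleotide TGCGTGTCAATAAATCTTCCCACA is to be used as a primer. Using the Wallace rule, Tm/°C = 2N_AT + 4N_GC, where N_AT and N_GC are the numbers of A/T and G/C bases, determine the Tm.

68°C

G=3, A=7, T=7, C=7
AT pairs contribute 14, GC pairs contribute 10.
Tm = 2×14 + 4×10 = 68°C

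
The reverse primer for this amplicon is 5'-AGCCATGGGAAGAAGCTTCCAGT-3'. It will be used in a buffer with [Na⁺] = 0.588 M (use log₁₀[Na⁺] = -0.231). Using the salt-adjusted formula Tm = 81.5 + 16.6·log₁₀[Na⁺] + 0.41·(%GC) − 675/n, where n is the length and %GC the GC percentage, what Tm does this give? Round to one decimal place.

Length n = 23. Counting bases: T=4, G=7, A=7, C=5
G+C = 12, so %GC = 12/23 × 100 = 52.174%
Salt term: 16.6 × (-0.231) = -3.835
GC term: 0.41 × 52.174 = 21.391; length term: −675/23 = −29.348
Tm = 81.5 + (-3.835) + 21.391 − 29.348 = 69.708 → 69.7°C

69.7°C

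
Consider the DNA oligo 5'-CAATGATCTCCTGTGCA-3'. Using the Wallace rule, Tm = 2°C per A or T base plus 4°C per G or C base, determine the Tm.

Counting bases: A=4, C=5, G=3, T=5
AT pairs contribute 9, GC pairs contribute 8.
Tm = 2(9) + 4(8) = 18 + 32 = 50°C

50°C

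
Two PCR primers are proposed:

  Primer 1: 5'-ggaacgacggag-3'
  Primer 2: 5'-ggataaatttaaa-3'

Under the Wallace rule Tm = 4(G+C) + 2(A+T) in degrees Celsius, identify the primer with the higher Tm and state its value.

Primer 1, 40°C

Primer 1: A+T=4, G+C=8 → Tm = 2(4)+4(8) = 40°C
Primer 2: A+T=11, G+C=2 → Tm = 2(11)+4(2) = 30°C
40°C vs 30°C → primer 1 is higher.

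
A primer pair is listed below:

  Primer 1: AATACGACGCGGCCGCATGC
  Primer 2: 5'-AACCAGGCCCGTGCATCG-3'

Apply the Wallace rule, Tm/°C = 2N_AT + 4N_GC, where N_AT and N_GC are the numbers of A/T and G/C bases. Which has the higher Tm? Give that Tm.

Primer 1, 66°C

Primer 1: A+T=7, G+C=13 → Tm = 2(7)+4(13) = 66°C
Primer 2: A+T=6, G+C=12 → Tm = 2(6)+4(12) = 60°C
66°C vs 60°C → primer 1 is higher.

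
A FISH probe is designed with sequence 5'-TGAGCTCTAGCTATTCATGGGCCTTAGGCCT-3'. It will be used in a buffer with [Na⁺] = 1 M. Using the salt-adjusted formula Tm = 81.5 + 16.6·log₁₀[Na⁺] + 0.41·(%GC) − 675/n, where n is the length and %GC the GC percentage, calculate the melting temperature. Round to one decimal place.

Length n = 31. A=5, G=8, T=10, C=8
G+C = 16, so %GC = 16/31 × 100 = 51.613%
Salt term: 16.6 × (0) = 0
GC term: 0.41 × 51.613 = 21.161; length term: −675/31 = −21.774
Tm = 81.5 + (0) + 21.161 − 21.774 = 80.887 → 80.9°C

80.9°C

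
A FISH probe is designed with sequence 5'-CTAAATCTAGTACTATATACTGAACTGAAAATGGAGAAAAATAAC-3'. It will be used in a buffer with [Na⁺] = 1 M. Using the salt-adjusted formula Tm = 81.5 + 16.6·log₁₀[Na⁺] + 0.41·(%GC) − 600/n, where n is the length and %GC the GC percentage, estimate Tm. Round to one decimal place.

79.1°C

Length n = 45. T=11, G=6, A=22, C=6
G+C = 12, so %GC = 12/45 × 100 = 26.667%
Salt term: 16.6 × (0) = 0
GC term: 0.41 × 26.667 = 10.933; length term: −600/45 = −13.333
Tm = 81.5 + (0) + 10.933 − 13.333 = 79.1 → 79.1°C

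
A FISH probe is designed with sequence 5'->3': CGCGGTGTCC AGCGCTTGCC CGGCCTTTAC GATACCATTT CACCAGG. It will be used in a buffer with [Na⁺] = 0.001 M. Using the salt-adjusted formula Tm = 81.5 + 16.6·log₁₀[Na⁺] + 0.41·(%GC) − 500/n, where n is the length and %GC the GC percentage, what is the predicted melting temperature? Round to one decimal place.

46.4°C

Length n = 47. Counting bases: C=17, T=11, A=7, G=12
G+C = 29, so %GC = 29/47 × 100 = 61.702%
Salt term: 16.6 × (-3) = -49.8
GC term: 0.41 × 61.702 = 25.298; length term: −500/47 = −10.638
Tm = 81.5 + (-49.8) + 25.298 − 10.638 = 46.36 → 46.4°C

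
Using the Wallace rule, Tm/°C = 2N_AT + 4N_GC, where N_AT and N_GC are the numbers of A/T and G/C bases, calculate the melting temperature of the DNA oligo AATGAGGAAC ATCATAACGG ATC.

Scanning the sequence gives G=5, T=4, C=4, A=10.
So N_AT = 14 and N_GC = 9.
Tm = 2(14) + 4(9) = 28 + 36 = 64°C

64°C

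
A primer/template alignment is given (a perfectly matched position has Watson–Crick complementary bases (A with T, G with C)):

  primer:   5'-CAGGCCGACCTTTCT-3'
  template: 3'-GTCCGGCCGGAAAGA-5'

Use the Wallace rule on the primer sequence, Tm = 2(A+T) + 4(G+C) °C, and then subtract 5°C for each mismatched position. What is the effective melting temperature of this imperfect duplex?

43°C

Primer base counts: A=2, T=4, G=3, C=6 → A+T=6, G+C=9
Perfect-match Tm = 2(6) + 4(9) = 12 + 36 = 48°C
Mismatches (positions where the bases are not complementary): 1 (at position 8)
Effective Tm = 48 − 1×5 = 48 − 5 = 43°C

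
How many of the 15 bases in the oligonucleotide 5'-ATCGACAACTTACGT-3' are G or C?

6

Counting bases: C=4, T=4, G=2, A=5
G+C = 2 + 4 = 6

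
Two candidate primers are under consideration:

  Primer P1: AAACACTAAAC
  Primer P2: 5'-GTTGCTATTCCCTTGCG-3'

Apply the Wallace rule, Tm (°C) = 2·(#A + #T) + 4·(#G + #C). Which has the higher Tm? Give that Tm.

Primer P1: A+T=8, G+C=3 → Tm = 2(8)+4(3) = 28°C
Primer P2: A+T=8, G+C=9 → Tm = 2(8)+4(9) = 52°C
28°C vs 52°C → primer P2 is higher.

Primer P2, 52°C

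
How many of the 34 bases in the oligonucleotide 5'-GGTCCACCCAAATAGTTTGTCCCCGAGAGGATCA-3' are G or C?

Counting bases: C=10, A=9, T=7, G=8
Total G or C: 8 + 10 = 18

18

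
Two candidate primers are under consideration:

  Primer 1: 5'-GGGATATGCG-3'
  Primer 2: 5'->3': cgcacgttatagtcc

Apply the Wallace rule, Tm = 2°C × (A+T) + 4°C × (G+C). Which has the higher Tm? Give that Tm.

Primer 1: A+T=4, G+C=6 → Tm = 2(4)+4(6) = 32°C
Primer 2: A+T=7, G+C=8 → Tm = 2(7)+4(8) = 46°C
32°C vs 46°C → primer 2 is higher.

Primer 2, 46°C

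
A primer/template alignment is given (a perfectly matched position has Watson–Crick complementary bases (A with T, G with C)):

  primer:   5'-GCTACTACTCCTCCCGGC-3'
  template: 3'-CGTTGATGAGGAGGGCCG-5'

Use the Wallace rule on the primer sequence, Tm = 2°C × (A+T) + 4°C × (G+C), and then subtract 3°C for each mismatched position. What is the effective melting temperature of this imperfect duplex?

Primer base counts: A=2, T=4, G=3, C=9 → A+T=6, G+C=12
Perfect-match Tm = 2(6) + 4(12) = 12 + 48 = 60°C
Mismatches (positions where the bases are not complementary): 1 (at position 3)
Effective Tm = 60 − 1×3 = 60 − 3 = 57°C

57°C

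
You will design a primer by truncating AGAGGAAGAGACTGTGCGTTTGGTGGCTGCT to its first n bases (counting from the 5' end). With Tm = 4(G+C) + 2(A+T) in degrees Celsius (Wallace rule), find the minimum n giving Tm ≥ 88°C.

n = 29

First 28 bases: AGAGGAAGAGACTGTGCGTTTGGTGGCT → Tm = 86°C (< 88°C)
First 29 bases: AGAGGAAGAGACTGTGCGTTTGGTGGCTG → Tm = 90°C (≥ 88°C)
Each additional base adds 2°C (A/T) or 4°C (G/C), so Tm is non-decreasing in n; n = 29 is the first length to reach 88°C.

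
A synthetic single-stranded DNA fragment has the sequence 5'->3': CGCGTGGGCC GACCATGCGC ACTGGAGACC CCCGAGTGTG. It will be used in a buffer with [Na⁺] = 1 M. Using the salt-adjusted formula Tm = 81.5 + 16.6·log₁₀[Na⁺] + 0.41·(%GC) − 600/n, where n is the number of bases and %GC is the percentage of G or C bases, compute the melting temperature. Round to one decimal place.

Length n = 40. Scanning the sequence gives C=14, A=6, G=15, T=5.
G+C = 29, so %GC = 29/40 × 100 = 72.5%
Salt term: 16.6 × (0) = 0
GC term: 0.41 × 72.5 = 29.725; length term: −600/40 = −15
Tm = 81.5 + (0) + 29.725 − 15 = 96.225 → 96.2°C

96.2°C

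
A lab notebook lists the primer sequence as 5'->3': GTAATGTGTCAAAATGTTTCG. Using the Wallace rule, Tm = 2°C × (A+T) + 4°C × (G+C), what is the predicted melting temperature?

56°C

Scanning the sequence gives G=5, C=2, A=6, T=8.
A+T = 14, G+C = 7
Tm = 2(14) + 4(7) = 28 + 28 = 56°C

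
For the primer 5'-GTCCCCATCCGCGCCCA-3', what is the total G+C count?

Counting bases: G=3, A=2, T=2, C=10
G+C = 3 + 10 = 13

13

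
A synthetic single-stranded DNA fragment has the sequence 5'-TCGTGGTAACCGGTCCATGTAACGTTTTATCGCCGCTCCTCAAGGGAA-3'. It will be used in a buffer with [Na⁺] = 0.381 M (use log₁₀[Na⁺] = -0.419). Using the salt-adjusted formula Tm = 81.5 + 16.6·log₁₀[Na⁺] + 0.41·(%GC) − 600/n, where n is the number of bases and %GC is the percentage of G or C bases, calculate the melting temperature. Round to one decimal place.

83.4°C

Length n = 48. Counting bases: C=13, G=12, T=13, A=10
G+C = 25, so %GC = 25/48 × 100 = 52.083%
Salt term: 16.6 × (-0.419) = -6.955
GC term: 0.41 × 52.083 = 21.354; length term: −600/48 = −12.5
Tm = 81.5 + (-6.955) + 21.354 − 12.5 = 83.399 → 83.4°C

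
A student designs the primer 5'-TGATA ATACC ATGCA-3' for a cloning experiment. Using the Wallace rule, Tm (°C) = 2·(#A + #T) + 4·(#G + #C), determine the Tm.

40°C

Scanning the sequence gives T=4, A=6, C=3, G=2.
A+T = 10, G+C = 5
Tm = 2(10) + 4(5) = 20 + 20 = 40°C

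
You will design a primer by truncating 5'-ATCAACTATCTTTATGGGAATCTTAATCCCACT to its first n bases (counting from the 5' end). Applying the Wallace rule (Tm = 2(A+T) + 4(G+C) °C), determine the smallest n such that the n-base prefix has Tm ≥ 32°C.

n = 13

First 12 bases: ATCAACTATCTT → Tm = 30°C (< 32°C)
First 13 bases: ATCAACTATCTTT → Tm = 32°C (≥ 32°C)
Since every base adds ≥2°C, Tm only increases with n, so the threshold is first crossed at n = 13.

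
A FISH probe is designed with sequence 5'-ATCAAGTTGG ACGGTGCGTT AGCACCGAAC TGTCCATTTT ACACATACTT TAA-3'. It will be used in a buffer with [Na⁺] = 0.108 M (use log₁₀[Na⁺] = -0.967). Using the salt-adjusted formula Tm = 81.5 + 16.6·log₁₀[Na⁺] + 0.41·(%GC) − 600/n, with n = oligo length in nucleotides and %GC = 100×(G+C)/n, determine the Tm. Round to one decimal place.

Length n = 53. Counting bases: A=15, T=16, G=10, C=12
G+C = 22, so %GC = 22/53 × 100 = 41.509%
Salt term: 16.6 × (-0.967) = -16.052
GC term: 0.41 × 41.509 = 17.019; length term: −600/53 = −11.321
Tm = 81.5 + (-16.052) + 17.019 − 11.321 = 71.146 → 71.1°C

71.1°C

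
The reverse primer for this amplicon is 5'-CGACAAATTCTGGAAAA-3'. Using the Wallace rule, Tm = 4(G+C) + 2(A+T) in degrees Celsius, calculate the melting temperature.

Base counts: G=3, C=3, T=3, A=8
So N_AT = 11 and N_GC = 6.
Tm = 2×11 + 4×6 = 46°C

46°C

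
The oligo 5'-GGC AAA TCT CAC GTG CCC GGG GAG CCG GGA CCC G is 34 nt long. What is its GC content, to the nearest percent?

Counting bases: C=12, A=6, G=13, T=3
G+C = 13 + 12 = 25 out of 34 bases
%GC = 25/34 × 100 = 73.53% ≈ 74%

74%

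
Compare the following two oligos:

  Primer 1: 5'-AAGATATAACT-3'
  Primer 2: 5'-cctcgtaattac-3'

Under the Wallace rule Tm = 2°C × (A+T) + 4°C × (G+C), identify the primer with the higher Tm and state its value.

Primer 2, 34°C

Primer 1: A+T=9, G+C=2 → Tm = 2(9)+4(2) = 26°C
Primer 2: A+T=7, G+C=5 → Tm = 2(7)+4(5) = 34°C
26°C vs 34°C → primer 2 is higher.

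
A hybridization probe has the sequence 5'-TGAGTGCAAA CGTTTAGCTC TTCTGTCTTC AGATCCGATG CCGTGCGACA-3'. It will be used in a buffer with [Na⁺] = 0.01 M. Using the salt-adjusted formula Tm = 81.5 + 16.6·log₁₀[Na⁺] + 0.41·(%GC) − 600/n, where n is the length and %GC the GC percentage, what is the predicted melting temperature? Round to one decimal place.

56.8°C

Length n = 50. G=12, C=13, T=15, A=10
G+C = 25, so %GC = 25/50 × 100 = 50%
Salt term: 16.6 × (-2) = -33.2
GC term: 0.41 × 50 = 20.5; length term: −600/50 = −12
Tm = 81.5 + (-33.2) + 20.5 − 12 = 56.8 → 56.8°C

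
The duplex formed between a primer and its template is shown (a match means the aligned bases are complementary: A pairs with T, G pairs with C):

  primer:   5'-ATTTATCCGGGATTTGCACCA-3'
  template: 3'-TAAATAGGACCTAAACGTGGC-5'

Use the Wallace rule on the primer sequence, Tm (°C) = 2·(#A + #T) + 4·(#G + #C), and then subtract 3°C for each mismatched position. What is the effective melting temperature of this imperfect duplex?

Primer base counts: A=5, T=7, G=4, C=5 → A+T=12, G+C=9
Perfect-match Tm = 2(12) + 4(9) = 24 + 36 = 60°C
Mismatches (positions where the bases are not complementary): 2 (at positions 9, 21)
Effective Tm = 60 − 2×3 = 60 − 6 = 54°C

54°C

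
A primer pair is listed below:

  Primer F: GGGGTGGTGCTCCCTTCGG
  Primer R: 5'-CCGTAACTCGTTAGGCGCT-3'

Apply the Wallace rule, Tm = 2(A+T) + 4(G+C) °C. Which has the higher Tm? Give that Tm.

Primer F: A+T=5, G+C=14 → Tm = 2(5)+4(14) = 66°C
Primer R: A+T=8, G+C=11 → Tm = 2(8)+4(11) = 60°C
66°C vs 60°C → primer F is higher.

Primer F, 66°C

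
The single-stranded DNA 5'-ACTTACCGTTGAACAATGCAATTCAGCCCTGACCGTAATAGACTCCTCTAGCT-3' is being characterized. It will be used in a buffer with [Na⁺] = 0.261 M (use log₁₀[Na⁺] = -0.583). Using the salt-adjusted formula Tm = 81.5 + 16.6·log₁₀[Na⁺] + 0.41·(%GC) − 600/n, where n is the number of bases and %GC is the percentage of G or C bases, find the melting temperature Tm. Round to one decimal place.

Length n = 53. Scanning the sequence gives T=14, A=15, C=16, G=8.
G+C = 24, so %GC = 24/53 × 100 = 45.283%
Salt term: 16.6 × (-0.583) = -9.678
GC term: 0.41 × 45.283 = 18.566; length term: −600/53 = −11.321
Tm = 81.5 + (-9.678) + 18.566 − 11.321 = 79.067 → 79.1°C

79.1°C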